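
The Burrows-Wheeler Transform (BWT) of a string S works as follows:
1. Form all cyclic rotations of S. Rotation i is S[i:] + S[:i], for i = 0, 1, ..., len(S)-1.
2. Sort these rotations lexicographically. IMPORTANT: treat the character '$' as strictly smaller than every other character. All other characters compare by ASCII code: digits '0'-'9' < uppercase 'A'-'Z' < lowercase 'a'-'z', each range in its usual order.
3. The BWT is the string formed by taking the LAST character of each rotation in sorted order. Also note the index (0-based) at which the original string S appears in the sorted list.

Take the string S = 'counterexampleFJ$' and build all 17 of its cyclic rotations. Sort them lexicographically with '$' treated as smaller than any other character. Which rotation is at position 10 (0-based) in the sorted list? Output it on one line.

All 17 rotations (rotation i = S[i:]+S[:i]):
  rot[0] = counterexampleFJ$
  rot[1] = ounterexampleFJ$c
  rot[2] = unterexampleFJ$co
  rot[3] = nterexampleFJ$cou
  rot[4] = terexampleFJ$coun
  rot[5] = erexampleFJ$count
  rot[6] = rexampleFJ$counte
  rot[7] = exampleFJ$counter
  rot[8] = xampleFJ$countere
  rot[9] = ampleFJ$counterex
  rot[10] = mpleFJ$counterexa
  rot[11] = pleFJ$counterexam
  rot[12] = leFJ$counterexamp
  rot[13] = eFJ$counterexampl
  rot[14] = FJ$counterexample
  rot[15] = J$counterexampleF
  rot[16] = $counterexampleFJ
Sorted (with $ < everything):
  sorted[0] = $counterexampleFJ
  sorted[1] = FJ$counterexample
  sorted[2] = J$counterexampleF
  sorted[3] = ampleFJ$counterex
  sorted[4] = counterexampleFJ$
  sorted[5] = eFJ$counterexampl
  sorted[6] = erexampleFJ$count
  sorted[7] = exampleFJ$counter
  sorted[8] = leFJ$counterexamp
  sorted[9] = mpleFJ$counterexa
  sorted[10] = nterexampleFJ$cou
  sorted[11] = ounterexampleFJ$c
  sorted[12] = pleFJ$counterexam
  sorted[13] = rexampleFJ$counte
  sorted[14] = terexampleFJ$coun
  sorted[15] = unterexampleFJ$co
  sorted[16] = xampleFJ$countere
sorted[10] = nterexampleFJ$cou

Answer: nterexampleFJ$cou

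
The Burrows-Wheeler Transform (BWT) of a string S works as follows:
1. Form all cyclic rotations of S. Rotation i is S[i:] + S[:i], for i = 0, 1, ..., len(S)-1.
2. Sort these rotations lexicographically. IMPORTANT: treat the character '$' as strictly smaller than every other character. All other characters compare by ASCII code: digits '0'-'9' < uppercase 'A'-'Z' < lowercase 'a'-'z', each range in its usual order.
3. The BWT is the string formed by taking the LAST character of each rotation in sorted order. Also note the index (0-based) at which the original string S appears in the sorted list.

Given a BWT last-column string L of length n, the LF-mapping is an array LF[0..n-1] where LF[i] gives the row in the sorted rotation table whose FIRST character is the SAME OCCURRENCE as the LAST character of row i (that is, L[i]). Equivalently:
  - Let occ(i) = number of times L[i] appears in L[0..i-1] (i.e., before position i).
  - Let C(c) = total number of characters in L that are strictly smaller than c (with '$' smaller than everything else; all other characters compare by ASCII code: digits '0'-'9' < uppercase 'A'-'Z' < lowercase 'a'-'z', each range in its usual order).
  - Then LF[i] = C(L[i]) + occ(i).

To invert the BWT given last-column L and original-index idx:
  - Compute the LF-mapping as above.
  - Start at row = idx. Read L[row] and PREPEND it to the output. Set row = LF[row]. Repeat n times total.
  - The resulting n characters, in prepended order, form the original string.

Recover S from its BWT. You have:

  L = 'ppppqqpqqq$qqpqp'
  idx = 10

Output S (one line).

Answer: qpqqqqppqqqpppp$

Derivation:
LF mapping: 1 2 3 4 8 9 5 10 11 12 0 13 14 6 15 7
Walk LF starting at row 10, prepending L[row]:
  step 1: row=10, L[10]='$', prepend. Next row=LF[10]=0
  step 2: row=0, L[0]='p', prepend. Next row=LF[0]=1
  step 3: row=1, L[1]='p', prepend. Next row=LF[1]=2
  step 4: row=2, L[2]='p', prepend. Next row=LF[2]=3
  step 5: row=3, L[3]='p', prepend. Next row=LF[3]=4
  step 6: row=4, L[4]='q', prepend. Next row=LF[4]=8
  step 7: row=8, L[8]='q', prepend. Next row=LF[8]=11
  step 8: row=11, L[11]='q', prepend. Next row=LF[11]=13
  step 9: row=13, L[13]='p', prepend. Next row=LF[13]=6
  step 10: row=6, L[6]='p', prepend. Next row=LF[6]=5
  step 11: row=5, L[5]='q', prepend. Next row=LF[5]=9
  step 12: row=9, L[9]='q', prepend. Next row=LF[9]=12
  step 13: row=12, L[12]='q', prepend. Next row=LF[12]=14
  step 14: row=14, L[14]='q', prepend. Next row=LF[14]=15
  step 15: row=15, L[15]='p', prepend. Next row=LF[15]=7
  step 16: row=7, L[7]='q', prepend. Next row=LF[7]=10
Reversed output: qpqqqqppqqqpppp$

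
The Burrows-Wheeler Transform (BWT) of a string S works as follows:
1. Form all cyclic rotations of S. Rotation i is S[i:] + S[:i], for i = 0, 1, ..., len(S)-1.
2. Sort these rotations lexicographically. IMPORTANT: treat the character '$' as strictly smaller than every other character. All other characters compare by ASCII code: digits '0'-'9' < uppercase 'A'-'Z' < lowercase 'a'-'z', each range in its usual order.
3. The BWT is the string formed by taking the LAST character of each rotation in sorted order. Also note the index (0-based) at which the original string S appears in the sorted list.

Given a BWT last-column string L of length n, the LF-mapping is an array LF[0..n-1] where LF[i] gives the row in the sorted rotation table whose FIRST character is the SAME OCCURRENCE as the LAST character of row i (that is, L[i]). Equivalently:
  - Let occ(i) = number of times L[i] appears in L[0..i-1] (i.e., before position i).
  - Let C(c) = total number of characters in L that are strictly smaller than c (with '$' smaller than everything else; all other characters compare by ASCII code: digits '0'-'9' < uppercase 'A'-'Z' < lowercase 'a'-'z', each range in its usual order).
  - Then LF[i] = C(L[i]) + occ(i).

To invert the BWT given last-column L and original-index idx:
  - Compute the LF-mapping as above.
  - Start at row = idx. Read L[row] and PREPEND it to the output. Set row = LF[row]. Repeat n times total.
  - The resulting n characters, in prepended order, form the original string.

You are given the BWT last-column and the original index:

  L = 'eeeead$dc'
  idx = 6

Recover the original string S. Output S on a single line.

Answer: eadecede$

Derivation:
LF mapping: 5 6 7 8 1 3 0 4 2
Walk LF starting at row 6, prepending L[row]:
  step 1: row=6, L[6]='$', prepend. Next row=LF[6]=0
  step 2: row=0, L[0]='e', prepend. Next row=LF[0]=5
  step 3: row=5, L[5]='d', prepend. Next row=LF[5]=3
  step 4: row=3, L[3]='e', prepend. Next row=LF[3]=8
  step 5: row=8, L[8]='c', prepend. Next row=LF[8]=2
  step 6: row=2, L[2]='e', prepend. Next row=LF[2]=7
  step 7: row=7, L[7]='d', prepend. Next row=LF[7]=4
  step 8: row=4, L[4]='a', prepend. Next row=LF[4]=1
  step 9: row=1, L[1]='e', prepend. Next row=LF[1]=6
Reversed output: eadecede$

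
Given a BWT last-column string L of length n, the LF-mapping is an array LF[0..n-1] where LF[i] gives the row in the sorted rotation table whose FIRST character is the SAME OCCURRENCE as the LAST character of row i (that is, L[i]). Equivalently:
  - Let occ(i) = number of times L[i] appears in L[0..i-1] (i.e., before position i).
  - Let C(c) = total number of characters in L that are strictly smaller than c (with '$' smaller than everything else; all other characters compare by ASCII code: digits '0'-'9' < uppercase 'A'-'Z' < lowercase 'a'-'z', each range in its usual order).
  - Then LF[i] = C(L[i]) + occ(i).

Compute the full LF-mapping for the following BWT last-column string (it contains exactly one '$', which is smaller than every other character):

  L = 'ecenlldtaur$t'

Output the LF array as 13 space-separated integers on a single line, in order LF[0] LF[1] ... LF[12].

Answer: 4 2 5 8 6 7 3 10 1 12 9 0 11

Derivation:
Char counts: '$':1, 'a':1, 'c':1, 'd':1, 'e':2, 'l':2, 'n':1, 'r':1, 't':2, 'u':1
C (first-col start): C('$')=0, C('a')=1, C('c')=2, C('d')=3, C('e')=4, C('l')=6, C('n')=8, C('r')=9, C('t')=10, C('u')=12
L[0]='e': occ=0, LF[0]=C('e')+0=4+0=4
L[1]='c': occ=0, LF[1]=C('c')+0=2+0=2
L[2]='e': occ=1, LF[2]=C('e')+1=4+1=5
L[3]='n': occ=0, LF[3]=C('n')+0=8+0=8
L[4]='l': occ=0, LF[4]=C('l')+0=6+0=6
L[5]='l': occ=1, LF[5]=C('l')+1=6+1=7
L[6]='d': occ=0, LF[6]=C('d')+0=3+0=3
L[7]='t': occ=0, LF[7]=C('t')+0=10+0=10
L[8]='a': occ=0, LF[8]=C('a')+0=1+0=1
L[9]='u': occ=0, LF[9]=C('u')+0=12+0=12
L[10]='r': occ=0, LF[10]=C('r')+0=9+0=9
L[11]='$': occ=0, LF[11]=C('$')+0=0+0=0
L[12]='t': occ=1, LF[12]=C('t')+1=10+1=11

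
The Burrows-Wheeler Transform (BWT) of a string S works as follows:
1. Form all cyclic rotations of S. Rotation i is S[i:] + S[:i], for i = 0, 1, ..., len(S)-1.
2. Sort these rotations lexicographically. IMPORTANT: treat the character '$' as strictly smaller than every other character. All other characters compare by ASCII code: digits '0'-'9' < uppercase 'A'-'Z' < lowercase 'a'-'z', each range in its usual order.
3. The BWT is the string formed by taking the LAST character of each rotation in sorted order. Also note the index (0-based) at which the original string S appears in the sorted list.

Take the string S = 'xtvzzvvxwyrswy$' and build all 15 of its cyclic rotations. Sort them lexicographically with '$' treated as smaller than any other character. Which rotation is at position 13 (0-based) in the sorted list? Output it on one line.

Answer: zvvxwyrswy$xtvz

Derivation:
All 15 rotations (rotation i = S[i:]+S[:i]):
  rot[0] = xtvzzvvxwyrswy$
  rot[1] = tvzzvvxwyrswy$x
  rot[2] = vzzvvxwyrswy$xt
  rot[3] = zzvvxwyrswy$xtv
  rot[4] = zvvxwyrswy$xtvz
  rot[5] = vvxwyrswy$xtvzz
  rot[6] = vxwyrswy$xtvzzv
  rot[7] = xwyrswy$xtvzzvv
  rot[8] = wyrswy$xtvzzvvx
  rot[9] = yrswy$xtvzzvvxw
  rot[10] = rswy$xtvzzvvxwy
  rot[11] = swy$xtvzzvvxwyr
  rot[12] = wy$xtvzzvvxwyrs
  rot[13] = y$xtvzzvvxwyrsw
  rot[14] = $xtvzzvvxwyrswy
Sorted (with $ < everything):
  sorted[0] = $xtvzzvvxwyrswy
  sorted[1] = rswy$xtvzzvvxwy
  sorted[2] = swy$xtvzzvvxwyr
  sorted[3] = tvzzvvxwyrswy$x
  sorted[4] = vvxwyrswy$xtvzz
  sorted[5] = vxwyrswy$xtvzzv
  sorted[6] = vzzvvxwyrswy$xt
  sorted[7] = wy$xtvzzvvxwyrs
  sorted[8] = wyrswy$xtvzzvvx
  sorted[9] = xtvzzvvxwyrswy$
  sorted[10] = xwyrswy$xtvzzvv
  sorted[11] = y$xtvzzvvxwyrsw
  sorted[12] = yrswy$xtvzzvvxw
  sorted[13] = zvvxwyrswy$xtvz
  sorted[14] = zzvvxwyrswy$xtv
sorted[13] = zvvxwyrswy$xtvz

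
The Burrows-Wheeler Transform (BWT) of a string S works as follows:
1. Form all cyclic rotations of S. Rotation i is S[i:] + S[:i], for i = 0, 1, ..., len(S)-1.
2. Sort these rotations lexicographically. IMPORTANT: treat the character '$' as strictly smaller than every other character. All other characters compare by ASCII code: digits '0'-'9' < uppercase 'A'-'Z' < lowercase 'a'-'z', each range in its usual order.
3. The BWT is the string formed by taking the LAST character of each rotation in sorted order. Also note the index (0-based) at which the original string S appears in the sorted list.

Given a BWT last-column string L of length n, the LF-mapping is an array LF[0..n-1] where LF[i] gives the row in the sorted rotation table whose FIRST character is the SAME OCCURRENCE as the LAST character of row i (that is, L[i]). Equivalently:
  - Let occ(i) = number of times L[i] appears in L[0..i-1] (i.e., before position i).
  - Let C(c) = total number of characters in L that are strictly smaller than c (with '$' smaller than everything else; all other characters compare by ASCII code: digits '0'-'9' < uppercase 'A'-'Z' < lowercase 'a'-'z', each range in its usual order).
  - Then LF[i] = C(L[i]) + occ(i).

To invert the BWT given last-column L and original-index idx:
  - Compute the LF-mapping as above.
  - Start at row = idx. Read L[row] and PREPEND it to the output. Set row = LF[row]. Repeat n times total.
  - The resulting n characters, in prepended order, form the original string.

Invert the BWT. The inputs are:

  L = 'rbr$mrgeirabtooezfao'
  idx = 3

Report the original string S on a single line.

Answer: bamboozrefrigerator$

Derivation:
LF mapping: 14 3 15 0 10 16 8 5 9 17 1 4 18 11 12 6 19 7 2 13
Walk LF starting at row 3, prepending L[row]:
  step 1: row=3, L[3]='$', prepend. Next row=LF[3]=0
  step 2: row=0, L[0]='r', prepend. Next row=LF[0]=14
  step 3: row=14, L[14]='o', prepend. Next row=LF[14]=12
  step 4: row=12, L[12]='t', prepend. Next row=LF[12]=18
  step 5: row=18, L[18]='a', prepend. Next row=LF[18]=2
  step 6: row=2, L[2]='r', prepend. Next row=LF[2]=15
  step 7: row=15, L[15]='e', prepend. Next row=LF[15]=6
  step 8: row=6, L[6]='g', prepend. Next row=LF[6]=8
  step 9: row=8, L[8]='i', prepend. Next row=LF[8]=9
  step 10: row=9, L[9]='r', prepend. Next row=LF[9]=17
  step 11: row=17, L[17]='f', prepend. Next row=LF[17]=7
  step 12: row=7, L[7]='e', prepend. Next row=LF[7]=5
  step 13: row=5, L[5]='r', prepend. Next row=LF[5]=16
  step 14: row=16, L[16]='z', prepend. Next row=LF[16]=19
  step 15: row=19, L[19]='o', prepend. Next row=LF[19]=13
  step 16: row=13, L[13]='o', prepend. Next row=LF[13]=11
  step 17: row=11, L[11]='b', prepend. Next row=LF[11]=4
  step 18: row=4, L[4]='m', prepend. Next row=LF[4]=10
  step 19: row=10, L[10]='a', prepend. Next row=LF[10]=1
  step 20: row=1, L[1]='b', prepend. Next row=LF[1]=3
Reversed output: bamboozrefrigerator$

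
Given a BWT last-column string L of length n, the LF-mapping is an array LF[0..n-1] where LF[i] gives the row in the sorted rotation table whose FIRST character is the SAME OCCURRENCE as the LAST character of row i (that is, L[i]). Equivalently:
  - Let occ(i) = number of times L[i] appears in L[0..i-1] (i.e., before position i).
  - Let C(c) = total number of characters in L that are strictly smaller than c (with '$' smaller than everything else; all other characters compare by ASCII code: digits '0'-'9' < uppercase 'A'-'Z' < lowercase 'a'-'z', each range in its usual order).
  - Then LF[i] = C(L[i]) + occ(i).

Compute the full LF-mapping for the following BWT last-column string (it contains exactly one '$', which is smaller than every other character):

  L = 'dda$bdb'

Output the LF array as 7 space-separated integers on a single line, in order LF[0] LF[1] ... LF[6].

Char counts: '$':1, 'a':1, 'b':2, 'd':3
C (first-col start): C('$')=0, C('a')=1, C('b')=2, C('d')=4
L[0]='d': occ=0, LF[0]=C('d')+0=4+0=4
L[1]='d': occ=1, LF[1]=C('d')+1=4+1=5
L[2]='a': occ=0, LF[2]=C('a')+0=1+0=1
L[3]='$': occ=0, LF[3]=C('$')+0=0+0=0
L[4]='b': occ=0, LF[4]=C('b')+0=2+0=2
L[5]='d': occ=2, LF[5]=C('d')+2=4+2=6
L[6]='b': occ=1, LF[6]=C('b')+1=2+1=3

Answer: 4 5 1 0 2 6 3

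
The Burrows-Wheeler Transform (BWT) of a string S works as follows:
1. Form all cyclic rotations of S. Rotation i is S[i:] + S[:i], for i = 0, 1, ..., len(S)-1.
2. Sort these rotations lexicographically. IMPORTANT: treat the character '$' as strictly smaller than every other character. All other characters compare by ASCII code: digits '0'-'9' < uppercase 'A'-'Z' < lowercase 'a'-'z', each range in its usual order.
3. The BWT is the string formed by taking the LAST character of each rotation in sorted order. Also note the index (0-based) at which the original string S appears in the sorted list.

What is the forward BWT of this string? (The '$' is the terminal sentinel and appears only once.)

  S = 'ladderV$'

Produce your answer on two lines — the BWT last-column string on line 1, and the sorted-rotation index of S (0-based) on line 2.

Answer: Vrladd$e
6

Derivation:
All 8 rotations (rotation i = S[i:]+S[:i]):
  rot[0] = ladderV$
  rot[1] = adderV$l
  rot[2] = dderV$la
  rot[3] = derV$lad
  rot[4] = erV$ladd
  rot[5] = rV$ladde
  rot[6] = V$ladder
  rot[7] = $ladderV
Sorted (with $ < everything):
  sorted[0] = $ladderV  (last char: 'V')
  sorted[1] = V$ladder  (last char: 'r')
  sorted[2] = adderV$l  (last char: 'l')
  sorted[3] = dderV$la  (last char: 'a')
  sorted[4] = derV$lad  (last char: 'd')
  sorted[5] = erV$ladd  (last char: 'd')
  sorted[6] = ladderV$  (last char: '$')
  sorted[7] = rV$ladde  (last char: 'e')
Last column: Vrladd$e
Original string S is at sorted index 6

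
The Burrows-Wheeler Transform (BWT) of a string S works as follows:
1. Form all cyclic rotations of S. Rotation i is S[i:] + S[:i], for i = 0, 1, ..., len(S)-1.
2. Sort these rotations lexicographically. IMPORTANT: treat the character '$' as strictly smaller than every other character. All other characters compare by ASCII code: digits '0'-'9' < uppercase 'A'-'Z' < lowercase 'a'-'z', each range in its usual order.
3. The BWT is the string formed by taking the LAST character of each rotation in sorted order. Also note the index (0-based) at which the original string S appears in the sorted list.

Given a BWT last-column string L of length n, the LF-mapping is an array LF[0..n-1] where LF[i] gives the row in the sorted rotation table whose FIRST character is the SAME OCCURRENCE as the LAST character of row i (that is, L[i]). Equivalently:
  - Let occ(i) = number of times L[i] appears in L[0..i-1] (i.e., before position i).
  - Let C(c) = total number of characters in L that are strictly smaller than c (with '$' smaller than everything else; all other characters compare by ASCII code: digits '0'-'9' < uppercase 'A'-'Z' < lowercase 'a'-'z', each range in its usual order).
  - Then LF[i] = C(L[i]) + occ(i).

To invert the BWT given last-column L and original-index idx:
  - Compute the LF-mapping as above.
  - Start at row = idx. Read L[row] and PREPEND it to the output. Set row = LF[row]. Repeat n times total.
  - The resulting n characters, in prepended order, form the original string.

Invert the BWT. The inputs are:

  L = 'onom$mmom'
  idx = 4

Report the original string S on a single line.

LF mapping: 6 5 7 1 0 2 3 8 4
Walk LF starting at row 4, prepending L[row]:
  step 1: row=4, L[4]='$', prepend. Next row=LF[4]=0
  step 2: row=0, L[0]='o', prepend. Next row=LF[0]=6
  step 3: row=6, L[6]='m', prepend. Next row=LF[6]=3
  step 4: row=3, L[3]='m', prepend. Next row=LF[3]=1
  step 5: row=1, L[1]='n', prepend. Next row=LF[1]=5
  step 6: row=5, L[5]='m', prepend. Next row=LF[5]=2
  step 7: row=2, L[2]='o', prepend. Next row=LF[2]=7
  step 8: row=7, L[7]='o', prepend. Next row=LF[7]=8
  step 9: row=8, L[8]='m', prepend. Next row=LF[8]=4
Reversed output: moomnmmo$

Answer: moomnmmo$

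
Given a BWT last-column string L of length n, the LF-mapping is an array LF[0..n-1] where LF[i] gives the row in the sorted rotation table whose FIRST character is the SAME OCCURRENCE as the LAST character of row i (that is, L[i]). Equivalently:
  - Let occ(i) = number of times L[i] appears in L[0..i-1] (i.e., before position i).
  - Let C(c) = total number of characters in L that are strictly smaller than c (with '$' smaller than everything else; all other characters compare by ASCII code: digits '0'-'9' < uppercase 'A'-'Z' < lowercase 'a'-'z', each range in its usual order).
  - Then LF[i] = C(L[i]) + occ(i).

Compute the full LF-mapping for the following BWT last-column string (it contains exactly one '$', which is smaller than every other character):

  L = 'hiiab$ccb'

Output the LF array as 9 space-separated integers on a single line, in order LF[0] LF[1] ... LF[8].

Char counts: '$':1, 'a':1, 'b':2, 'c':2, 'h':1, 'i':2
C (first-col start): C('$')=0, C('a')=1, C('b')=2, C('c')=4, C('h')=6, C('i')=7
L[0]='h': occ=0, LF[0]=C('h')+0=6+0=6
L[1]='i': occ=0, LF[1]=C('i')+0=7+0=7
L[2]='i': occ=1, LF[2]=C('i')+1=7+1=8
L[3]='a': occ=0, LF[3]=C('a')+0=1+0=1
L[4]='b': occ=0, LF[4]=C('b')+0=2+0=2
L[5]='$': occ=0, LF[5]=C('$')+0=0+0=0
L[6]='c': occ=0, LF[6]=C('c')+0=4+0=4
L[7]='c': occ=1, LF[7]=C('c')+1=4+1=5
L[8]='b': occ=1, LF[8]=C('b')+1=2+1=3

Answer: 6 7 8 1 2 0 4 5 3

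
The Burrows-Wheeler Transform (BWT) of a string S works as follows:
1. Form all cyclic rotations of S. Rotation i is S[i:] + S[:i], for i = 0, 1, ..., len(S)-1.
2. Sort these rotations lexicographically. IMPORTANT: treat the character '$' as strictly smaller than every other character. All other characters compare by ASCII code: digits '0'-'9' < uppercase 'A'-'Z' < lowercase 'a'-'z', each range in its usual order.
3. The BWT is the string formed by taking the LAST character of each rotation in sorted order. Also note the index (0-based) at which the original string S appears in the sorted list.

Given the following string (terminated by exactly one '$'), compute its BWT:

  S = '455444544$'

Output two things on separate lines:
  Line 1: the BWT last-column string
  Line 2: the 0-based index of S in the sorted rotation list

Answer: 445544$454
6

Derivation:
All 10 rotations (rotation i = S[i:]+S[:i]):
  rot[0] = 455444544$
  rot[1] = 55444544$4
  rot[2] = 5444544$45
  rot[3] = 444544$455
  rot[4] = 44544$4554
  rot[5] = 4544$45544
  rot[6] = 544$455444
  rot[7] = 44$4554445
  rot[8] = 4$45544454
  rot[9] = $455444544
Sorted (with $ < everything):
  sorted[0] = $455444544  (last char: '4')
  sorted[1] = 4$45544454  (last char: '4')
  sorted[2] = 44$4554445  (last char: '5')
  sorted[3] = 444544$455  (last char: '5')
  sorted[4] = 44544$4554  (last char: '4')
  sorted[5] = 4544$45544  (last char: '4')
  sorted[6] = 455444544$  (last char: '$')
  sorted[7] = 544$455444  (last char: '4')
  sorted[8] = 5444544$45  (last char: '5')
  sorted[9] = 55444544$4  (last char: '4')
Last column: 445544$454
Original string S is at sorted index 6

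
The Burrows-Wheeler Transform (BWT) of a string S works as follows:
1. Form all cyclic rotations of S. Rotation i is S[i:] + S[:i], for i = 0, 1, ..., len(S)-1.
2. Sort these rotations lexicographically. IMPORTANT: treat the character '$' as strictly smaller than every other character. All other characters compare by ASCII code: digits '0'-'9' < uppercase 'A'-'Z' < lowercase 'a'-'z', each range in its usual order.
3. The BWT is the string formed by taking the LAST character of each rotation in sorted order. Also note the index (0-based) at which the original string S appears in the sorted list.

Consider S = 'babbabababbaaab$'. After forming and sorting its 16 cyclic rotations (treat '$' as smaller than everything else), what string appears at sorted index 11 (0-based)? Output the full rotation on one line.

Answer: bababbaaab$babba

Derivation:
All 16 rotations (rotation i = S[i:]+S[:i]):
  rot[0] = babbabababbaaab$
  rot[1] = abbabababbaaab$b
  rot[2] = bbabababbaaab$ba
  rot[3] = babababbaaab$bab
  rot[4] = abababbaaab$babb
  rot[5] = bababbaaab$babba
  rot[6] = ababbaaab$babbab
  rot[7] = babbaaab$babbaba
  rot[8] = abbaaab$babbabab
  rot[9] = bbaaab$babbababa
  rot[10] = baaab$babbababab
  rot[11] = aaab$babbabababb
  rot[12] = aab$babbabababba
  rot[13] = ab$babbabababbaa
  rot[14] = b$babbabababbaaa
  rot[15] = $babbabababbaaab
Sorted (with $ < everything):
  sorted[0] = $babbabababbaaab
  sorted[1] = aaab$babbabababb
  sorted[2] = aab$babbabababba
  sorted[3] = ab$babbabababbaa
  sorted[4] = abababbaaab$babb
  sorted[5] = ababbaaab$babbab
  sorted[6] = abbaaab$babbabab
  sorted[7] = abbabababbaaab$b
  sorted[8] = b$babbabababbaaa
  sorted[9] = baaab$babbababab
  sorted[10] = babababbaaab$bab
  sorted[11] = bababbaaab$babba
  sorted[12] = babbaaab$babbaba
  sorted[13] = babbabababbaaab$
  sorted[14] = bbaaab$babbababa
  sorted[15] = bbabababbaaab$ba
sorted[11] = bababbaaab$babba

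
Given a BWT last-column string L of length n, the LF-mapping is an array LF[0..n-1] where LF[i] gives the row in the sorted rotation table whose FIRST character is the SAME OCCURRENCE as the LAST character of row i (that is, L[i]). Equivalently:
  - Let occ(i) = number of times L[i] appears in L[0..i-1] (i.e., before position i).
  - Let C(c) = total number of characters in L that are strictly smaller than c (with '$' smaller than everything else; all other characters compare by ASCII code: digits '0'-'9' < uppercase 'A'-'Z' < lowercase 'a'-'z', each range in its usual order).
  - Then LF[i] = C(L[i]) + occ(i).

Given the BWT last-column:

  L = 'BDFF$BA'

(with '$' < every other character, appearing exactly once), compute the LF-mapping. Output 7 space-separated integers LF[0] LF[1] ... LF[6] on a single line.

Char counts: '$':1, 'A':1, 'B':2, 'D':1, 'F':2
C (first-col start): C('$')=0, C('A')=1, C('B')=2, C('D')=4, C('F')=5
L[0]='B': occ=0, LF[0]=C('B')+0=2+0=2
L[1]='D': occ=0, LF[1]=C('D')+0=4+0=4
L[2]='F': occ=0, LF[2]=C('F')+0=5+0=5
L[3]='F': occ=1, LF[3]=C('F')+1=5+1=6
L[4]='$': occ=0, LF[4]=C('$')+0=0+0=0
L[5]='B': occ=1, LF[5]=C('B')+1=2+1=3
L[6]='A': occ=0, LF[6]=C('A')+0=1+0=1

Answer: 2 4 5 6 0 3 1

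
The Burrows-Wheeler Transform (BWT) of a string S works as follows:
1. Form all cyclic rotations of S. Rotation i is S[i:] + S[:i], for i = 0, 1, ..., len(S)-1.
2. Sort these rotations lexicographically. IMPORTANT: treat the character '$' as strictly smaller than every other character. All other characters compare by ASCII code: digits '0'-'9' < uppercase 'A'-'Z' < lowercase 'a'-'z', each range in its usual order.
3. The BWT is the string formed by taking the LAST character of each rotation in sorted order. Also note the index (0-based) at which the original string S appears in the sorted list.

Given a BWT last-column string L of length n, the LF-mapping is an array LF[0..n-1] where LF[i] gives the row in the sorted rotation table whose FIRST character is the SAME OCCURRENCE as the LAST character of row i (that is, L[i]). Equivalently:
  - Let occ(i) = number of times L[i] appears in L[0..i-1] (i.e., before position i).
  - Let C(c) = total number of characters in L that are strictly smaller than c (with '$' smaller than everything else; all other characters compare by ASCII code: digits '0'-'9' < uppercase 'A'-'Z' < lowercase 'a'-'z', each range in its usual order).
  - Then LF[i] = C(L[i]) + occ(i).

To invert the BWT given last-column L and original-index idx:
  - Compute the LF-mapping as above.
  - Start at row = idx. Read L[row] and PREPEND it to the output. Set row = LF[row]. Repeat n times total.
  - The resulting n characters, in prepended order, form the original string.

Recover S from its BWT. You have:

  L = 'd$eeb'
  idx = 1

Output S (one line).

LF mapping: 2 0 3 4 1
Walk LF starting at row 1, prepending L[row]:
  step 1: row=1, L[1]='$', prepend. Next row=LF[1]=0
  step 2: row=0, L[0]='d', prepend. Next row=LF[0]=2
  step 3: row=2, L[2]='e', prepend. Next row=LF[2]=3
  step 4: row=3, L[3]='e', prepend. Next row=LF[3]=4
  step 5: row=4, L[4]='b', prepend. Next row=LF[4]=1
Reversed output: beed$

Answer: beed$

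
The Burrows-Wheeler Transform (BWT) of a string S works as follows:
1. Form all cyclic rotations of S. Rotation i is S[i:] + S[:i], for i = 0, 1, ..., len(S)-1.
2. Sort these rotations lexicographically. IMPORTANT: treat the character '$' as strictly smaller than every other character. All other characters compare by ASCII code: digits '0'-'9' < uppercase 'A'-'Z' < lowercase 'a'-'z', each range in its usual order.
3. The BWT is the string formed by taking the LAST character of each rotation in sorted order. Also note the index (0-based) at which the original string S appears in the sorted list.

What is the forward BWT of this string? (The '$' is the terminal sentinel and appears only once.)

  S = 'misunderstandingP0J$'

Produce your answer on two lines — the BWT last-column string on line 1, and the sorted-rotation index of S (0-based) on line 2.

Answer: JP0gtnndndm$uaieriss
11

Derivation:
All 20 rotations (rotation i = S[i:]+S[:i]):
  rot[0] = misunderstandingP0J$
  rot[1] = isunderstandingP0J$m
  rot[2] = sunderstandingP0J$mi
  rot[3] = understandingP0J$mis
  rot[4] = nderstandingP0J$misu
  rot[5] = derstandingP0J$misun
  rot[6] = erstandingP0J$misund
  rot[7] = rstandingP0J$misunde
  rot[8] = standingP0J$misunder
  rot[9] = tandingP0J$misunders
  rot[10] = andingP0J$misunderst
  rot[11] = ndingP0J$misundersta
  rot[12] = dingP0J$misunderstan
  rot[13] = ingP0J$misunderstand
  rot[14] = ngP0J$misunderstandi
  rot[15] = gP0J$misunderstandin
  rot[16] = P0J$misunderstanding
  rot[17] = 0J$misunderstandingP
  rot[18] = J$misunderstandingP0
  rot[19] = $misunderstandingP0J
Sorted (with $ < everything):
  sorted[0] = $misunderstandingP0J  (last char: 'J')
  sorted[1] = 0J$misunderstandingP  (last char: 'P')
  sorted[2] = J$misunderstandingP0  (last char: '0')
  sorted[3] = P0J$misunderstanding  (last char: 'g')
  sorted[4] = andingP0J$misunderst  (last char: 't')
  sorted[5] = derstandingP0J$misun  (last char: 'n')
  sorted[6] = dingP0J$misunderstan  (last char: 'n')
  sorted[7] = erstandingP0J$misund  (last char: 'd')
  sorted[8] = gP0J$misunderstandin  (last char: 'n')
  sorted[9] = ingP0J$misunderstand  (last char: 'd')
  sorted[10] = isunderstandingP0J$m  (last char: 'm')
  sorted[11] = misunderstandingP0J$  (last char: '$')
  sorted[12] = nderstandingP0J$misu  (last char: 'u')
  sorted[13] = ndingP0J$misundersta  (last char: 'a')
  sorted[14] = ngP0J$misunderstandi  (last char: 'i')
  sorted[15] = rstandingP0J$misunde  (last char: 'e')
  sorted[16] = standingP0J$misunder  (last char: 'r')
  sorted[17] = sunderstandingP0J$mi  (last char: 'i')
  sorted[18] = tandingP0J$misunders  (last char: 's')
  sorted[19] = understandingP0J$mis  (last char: 's')
Last column: JP0gtnndndm$uaieriss
Original string S is at sorted index 11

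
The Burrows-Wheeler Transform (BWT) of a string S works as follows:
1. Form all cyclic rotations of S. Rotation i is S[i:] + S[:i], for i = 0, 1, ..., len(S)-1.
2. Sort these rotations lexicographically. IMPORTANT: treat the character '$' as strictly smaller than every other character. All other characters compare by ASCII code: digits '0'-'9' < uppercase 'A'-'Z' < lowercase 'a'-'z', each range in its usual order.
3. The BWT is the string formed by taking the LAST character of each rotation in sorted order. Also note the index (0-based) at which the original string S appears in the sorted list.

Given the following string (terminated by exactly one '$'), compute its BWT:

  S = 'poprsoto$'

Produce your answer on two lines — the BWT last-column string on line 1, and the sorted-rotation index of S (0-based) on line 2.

All 9 rotations (rotation i = S[i:]+S[:i]):
  rot[0] = poprsoto$
  rot[1] = oprsoto$p
  rot[2] = prsoto$po
  rot[3] = rsoto$pop
  rot[4] = soto$popr
  rot[5] = oto$poprs
  rot[6] = to$poprso
  rot[7] = o$poprsot
  rot[8] = $poprsoto
Sorted (with $ < everything):
  sorted[0] = $poprsoto  (last char: 'o')
  sorted[1] = o$poprsot  (last char: 't')
  sorted[2] = oprsoto$p  (last char: 'p')
  sorted[3] = oto$poprs  (last char: 's')
  sorted[4] = poprsoto$  (last char: '$')
  sorted[5] = prsoto$po  (last char: 'o')
  sorted[6] = rsoto$pop  (last char: 'p')
  sorted[7] = soto$popr  (last char: 'r')
  sorted[8] = to$poprso  (last char: 'o')
Last column: otps$opro
Original string S is at sorted index 4

Answer: otps$opro
4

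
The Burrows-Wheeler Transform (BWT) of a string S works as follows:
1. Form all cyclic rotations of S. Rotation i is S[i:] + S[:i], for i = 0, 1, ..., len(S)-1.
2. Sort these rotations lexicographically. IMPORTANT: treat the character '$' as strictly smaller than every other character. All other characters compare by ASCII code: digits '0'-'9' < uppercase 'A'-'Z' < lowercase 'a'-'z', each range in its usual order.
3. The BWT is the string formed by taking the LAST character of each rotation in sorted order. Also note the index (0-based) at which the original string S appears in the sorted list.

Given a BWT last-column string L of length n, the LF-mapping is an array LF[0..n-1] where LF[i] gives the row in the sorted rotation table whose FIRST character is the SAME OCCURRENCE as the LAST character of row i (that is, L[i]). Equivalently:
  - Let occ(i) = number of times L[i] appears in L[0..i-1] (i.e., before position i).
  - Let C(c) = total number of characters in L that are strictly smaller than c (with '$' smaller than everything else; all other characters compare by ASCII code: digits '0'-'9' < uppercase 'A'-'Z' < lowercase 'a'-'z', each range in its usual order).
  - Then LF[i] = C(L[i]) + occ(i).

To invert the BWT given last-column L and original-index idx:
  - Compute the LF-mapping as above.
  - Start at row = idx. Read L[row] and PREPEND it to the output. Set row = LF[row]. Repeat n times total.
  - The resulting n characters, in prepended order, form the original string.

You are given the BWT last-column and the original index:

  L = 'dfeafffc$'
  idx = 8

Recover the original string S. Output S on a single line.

Answer: ffecffad$

Derivation:
LF mapping: 3 5 4 1 6 7 8 2 0
Walk LF starting at row 8, prepending L[row]:
  step 1: row=8, L[8]='$', prepend. Next row=LF[8]=0
  step 2: row=0, L[0]='d', prepend. Next row=LF[0]=3
  step 3: row=3, L[3]='a', prepend. Next row=LF[3]=1
  step 4: row=1, L[1]='f', prepend. Next row=LF[1]=5
  step 5: row=5, L[5]='f', prepend. Next row=LF[5]=7
  step 6: row=7, L[7]='c', prepend. Next row=LF[7]=2
  step 7: row=2, L[2]='e', prepend. Next row=LF[2]=4
  step 8: row=4, L[4]='f', prepend. Next row=LF[4]=6
  step 9: row=6, L[6]='f', prepend. Next row=LF[6]=8
Reversed output: ffecffad$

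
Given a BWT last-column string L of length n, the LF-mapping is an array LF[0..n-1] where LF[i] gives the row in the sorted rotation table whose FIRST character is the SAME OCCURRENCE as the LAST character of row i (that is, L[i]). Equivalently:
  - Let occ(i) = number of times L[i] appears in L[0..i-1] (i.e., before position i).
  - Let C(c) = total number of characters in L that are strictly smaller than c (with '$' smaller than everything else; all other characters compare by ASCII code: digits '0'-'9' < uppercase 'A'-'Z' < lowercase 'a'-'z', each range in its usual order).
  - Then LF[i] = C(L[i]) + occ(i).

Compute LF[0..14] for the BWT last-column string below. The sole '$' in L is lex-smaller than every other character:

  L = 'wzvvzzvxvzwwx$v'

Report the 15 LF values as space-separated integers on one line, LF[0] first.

Answer: 6 11 1 2 12 13 3 9 4 14 7 8 10 0 5

Derivation:
Char counts: '$':1, 'v':5, 'w':3, 'x':2, 'z':4
C (first-col start): C('$')=0, C('v')=1, C('w')=6, C('x')=9, C('z')=11
L[0]='w': occ=0, LF[0]=C('w')+0=6+0=6
L[1]='z': occ=0, LF[1]=C('z')+0=11+0=11
L[2]='v': occ=0, LF[2]=C('v')+0=1+0=1
L[3]='v': occ=1, LF[3]=C('v')+1=1+1=2
L[4]='z': occ=1, LF[4]=C('z')+1=11+1=12
L[5]='z': occ=2, LF[5]=C('z')+2=11+2=13
L[6]='v': occ=2, LF[6]=C('v')+2=1+2=3
L[7]='x': occ=0, LF[7]=C('x')+0=9+0=9
L[8]='v': occ=3, LF[8]=C('v')+3=1+3=4
L[9]='z': occ=3, LF[9]=C('z')+3=11+3=14
L[10]='w': occ=1, LF[10]=C('w')+1=6+1=7
L[11]='w': occ=2, LF[11]=C('w')+2=6+2=8
L[12]='x': occ=1, LF[12]=C('x')+1=9+1=10
L[13]='$': occ=0, LF[13]=C('$')+0=0+0=0
L[14]='v': occ=4, LF[14]=C('v')+4=1+4=5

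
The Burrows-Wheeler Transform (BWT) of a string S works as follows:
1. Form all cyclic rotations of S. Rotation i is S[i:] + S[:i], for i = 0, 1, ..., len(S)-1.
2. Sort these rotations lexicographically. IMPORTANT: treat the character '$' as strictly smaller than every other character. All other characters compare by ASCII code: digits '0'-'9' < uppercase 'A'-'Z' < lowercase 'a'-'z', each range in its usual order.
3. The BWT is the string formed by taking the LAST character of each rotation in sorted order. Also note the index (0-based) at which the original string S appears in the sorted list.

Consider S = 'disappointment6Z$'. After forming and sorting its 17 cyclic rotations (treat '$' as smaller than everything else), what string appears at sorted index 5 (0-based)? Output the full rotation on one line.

All 17 rotations (rotation i = S[i:]+S[:i]):
  rot[0] = disappointment6Z$
  rot[1] = isappointment6Z$d
  rot[2] = sappointment6Z$di
  rot[3] = appointment6Z$dis
  rot[4] = ppointment6Z$disa
  rot[5] = pointment6Z$disap
  rot[6] = ointment6Z$disapp
  rot[7] = intment6Z$disappo
  rot[8] = ntment6Z$disappoi
  rot[9] = tment6Z$disappoin
  rot[10] = ment6Z$disappoint
  rot[11] = ent6Z$disappointm
  rot[12] = nt6Z$disappointme
  rot[13] = t6Z$disappointmen
  rot[14] = 6Z$disappointment
  rot[15] = Z$disappointment6
  rot[16] = $disappointment6Z
Sorted (with $ < everything):
  sorted[0] = $disappointment6Z
  sorted[1] = 6Z$disappointment
  sorted[2] = Z$disappointment6
  sorted[3] = appointment6Z$dis
  sorted[4] = disappointment6Z$
  sorted[5] = ent6Z$disappointm
  sorted[6] = intment6Z$disappo
  sorted[7] = isappointment6Z$d
  sorted[8] = ment6Z$disappoint
  sorted[9] = nt6Z$disappointme
  sorted[10] = ntment6Z$disappoi
  sorted[11] = ointment6Z$disapp
  sorted[12] = pointment6Z$disap
  sorted[13] = ppointment6Z$disa
  sorted[14] = sappointment6Z$di
  sorted[15] = t6Z$disappointmen
  sorted[16] = tment6Z$disappoin
sorted[5] = ent6Z$disappointm

Answer: ent6Z$disappointm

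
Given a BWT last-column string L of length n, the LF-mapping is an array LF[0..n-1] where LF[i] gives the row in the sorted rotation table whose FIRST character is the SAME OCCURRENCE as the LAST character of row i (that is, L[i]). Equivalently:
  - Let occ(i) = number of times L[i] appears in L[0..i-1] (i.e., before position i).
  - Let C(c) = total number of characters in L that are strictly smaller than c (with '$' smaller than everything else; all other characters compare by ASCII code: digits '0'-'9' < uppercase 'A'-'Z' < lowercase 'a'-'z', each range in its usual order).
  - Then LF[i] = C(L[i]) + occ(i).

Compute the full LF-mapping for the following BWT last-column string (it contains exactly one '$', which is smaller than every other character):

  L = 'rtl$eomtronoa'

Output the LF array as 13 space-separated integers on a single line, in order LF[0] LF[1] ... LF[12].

Answer: 9 11 3 0 2 6 4 12 10 7 5 8 1

Derivation:
Char counts: '$':1, 'a':1, 'e':1, 'l':1, 'm':1, 'n':1, 'o':3, 'r':2, 't':2
C (first-col start): C('$')=0, C('a')=1, C('e')=2, C('l')=3, C('m')=4, C('n')=5, C('o')=6, C('r')=9, C('t')=11
L[0]='r': occ=0, LF[0]=C('r')+0=9+0=9
L[1]='t': occ=0, LF[1]=C('t')+0=11+0=11
L[2]='l': occ=0, LF[2]=C('l')+0=3+0=3
L[3]='$': occ=0, LF[3]=C('$')+0=0+0=0
L[4]='e': occ=0, LF[4]=C('e')+0=2+0=2
L[5]='o': occ=0, LF[5]=C('o')+0=6+0=6
L[6]='m': occ=0, LF[6]=C('m')+0=4+0=4
L[7]='t': occ=1, LF[7]=C('t')+1=11+1=12
L[8]='r': occ=1, LF[8]=C('r')+1=9+1=10
L[9]='o': occ=1, LF[9]=C('o')+1=6+1=7
L[10]='n': occ=0, LF[10]=C('n')+0=5+0=5
L[11]='o': occ=2, LF[11]=C('o')+2=6+2=8
L[12]='a': occ=0, LF[12]=C('a')+0=1+0=1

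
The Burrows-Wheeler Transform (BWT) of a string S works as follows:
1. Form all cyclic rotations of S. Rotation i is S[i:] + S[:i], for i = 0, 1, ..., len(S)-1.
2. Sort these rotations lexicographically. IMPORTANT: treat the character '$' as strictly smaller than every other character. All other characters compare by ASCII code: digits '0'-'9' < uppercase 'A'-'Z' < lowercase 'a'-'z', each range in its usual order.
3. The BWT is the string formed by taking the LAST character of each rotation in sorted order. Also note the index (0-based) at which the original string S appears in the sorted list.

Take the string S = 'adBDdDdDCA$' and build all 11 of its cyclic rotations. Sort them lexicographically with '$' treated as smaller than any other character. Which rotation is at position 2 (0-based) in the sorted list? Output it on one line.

All 11 rotations (rotation i = S[i:]+S[:i]):
  rot[0] = adBDdDdDCA$
  rot[1] = dBDdDdDCA$a
  rot[2] = BDdDdDCA$ad
  rot[3] = DdDdDCA$adB
  rot[4] = dDdDCA$adBD
  rot[5] = DdDCA$adBDd
  rot[6] = dDCA$adBDdD
  rot[7] = DCA$adBDdDd
  rot[8] = CA$adBDdDdD
  rot[9] = A$adBDdDdDC
  rot[10] = $adBDdDdDCA
Sorted (with $ < everything):
  sorted[0] = $adBDdDdDCA
  sorted[1] = A$adBDdDdDC
  sorted[2] = BDdDdDCA$ad
  sorted[3] = CA$adBDdDdD
  sorted[4] = DCA$adBDdDd
  sorted[5] = DdDCA$adBDd
  sorted[6] = DdDdDCA$adB
  sorted[7] = adBDdDdDCA$
  sorted[8] = dBDdDdDCA$a
  sorted[9] = dDCA$adBDdD
  sorted[10] = dDdDCA$adBD
sorted[2] = BDdDdDCA$ad

Answer: BDdDdDCA$ad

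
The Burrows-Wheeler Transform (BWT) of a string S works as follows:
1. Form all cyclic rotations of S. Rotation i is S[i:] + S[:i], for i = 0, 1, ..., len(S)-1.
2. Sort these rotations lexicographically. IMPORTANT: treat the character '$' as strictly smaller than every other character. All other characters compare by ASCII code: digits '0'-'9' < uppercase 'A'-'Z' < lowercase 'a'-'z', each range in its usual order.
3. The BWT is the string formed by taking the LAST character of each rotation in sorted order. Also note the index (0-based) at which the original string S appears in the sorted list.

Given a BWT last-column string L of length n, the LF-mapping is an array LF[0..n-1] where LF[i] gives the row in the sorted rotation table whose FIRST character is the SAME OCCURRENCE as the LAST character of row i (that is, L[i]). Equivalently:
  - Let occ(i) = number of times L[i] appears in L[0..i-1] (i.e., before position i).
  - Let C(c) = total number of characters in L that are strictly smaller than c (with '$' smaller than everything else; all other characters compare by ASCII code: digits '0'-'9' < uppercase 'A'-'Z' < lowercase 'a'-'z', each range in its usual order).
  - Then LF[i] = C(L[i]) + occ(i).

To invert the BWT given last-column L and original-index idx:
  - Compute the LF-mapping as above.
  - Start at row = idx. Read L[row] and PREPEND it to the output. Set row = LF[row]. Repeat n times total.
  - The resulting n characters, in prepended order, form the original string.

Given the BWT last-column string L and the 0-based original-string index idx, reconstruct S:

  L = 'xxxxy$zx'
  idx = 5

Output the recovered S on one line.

Answer: xzyxxxx$

Derivation:
LF mapping: 1 2 3 4 6 0 7 5
Walk LF starting at row 5, prepending L[row]:
  step 1: row=5, L[5]='$', prepend. Next row=LF[5]=0
  step 2: row=0, L[0]='x', prepend. Next row=LF[0]=1
  step 3: row=1, L[1]='x', prepend. Next row=LF[1]=2
  step 4: row=2, L[2]='x', prepend. Next row=LF[2]=3
  step 5: row=3, L[3]='x', prepend. Next row=LF[3]=4
  step 6: row=4, L[4]='y', prepend. Next row=LF[4]=6
  step 7: row=6, L[6]='z', prepend. Next row=LF[6]=7
  step 8: row=7, L[7]='x', prepend. Next row=LF[7]=5
Reversed output: xzyxxxx$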